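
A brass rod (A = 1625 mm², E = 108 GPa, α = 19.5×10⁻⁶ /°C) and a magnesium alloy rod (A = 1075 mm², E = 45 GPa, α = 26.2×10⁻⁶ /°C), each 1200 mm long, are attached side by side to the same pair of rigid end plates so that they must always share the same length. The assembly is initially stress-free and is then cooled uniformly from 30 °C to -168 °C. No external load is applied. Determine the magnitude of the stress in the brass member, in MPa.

σ ≈ 31 MPa (compressive)

Equilibrium of a rigid end plate with no external load gives equal and opposite internal forces ±P in the two members. Since α_{magnesium alloy} > α_{brass}, cooling drives the magnesium alloy into tension and the brass into compression.
Setting the final lengths equal and cancelling L: (α₁ − α₂)ΔT = P/(A₁E₁) + P/(A₂E₂).
|α₁ − α₂|·ΔT = 6.7×10⁻⁶ × 198 = 0.001327.
1/(A₁E₁) + 1/(A₂E₂) = 1/(1625×108×10³) + 1/(1075×45×10³) = 2.637×10⁻⁸ N⁻¹.
P = 0.001327 / 2.637×10⁻⁸ = 50310 N = 50.31 kN.
σ_{brass} = P/A₁ = 50310/1625 = 30.96 MPa, compressive.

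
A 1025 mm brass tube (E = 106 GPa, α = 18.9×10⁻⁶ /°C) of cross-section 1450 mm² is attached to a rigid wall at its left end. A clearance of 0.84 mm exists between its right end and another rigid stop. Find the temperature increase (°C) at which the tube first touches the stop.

The gap closes when αΔT L = 0.84 mm, since the tube is still unstressed at that instant.
So ΔT = g/(αL) = 0.84/(18.9×10⁻⁶ × 1025) = 43.36 °C.

ΔT ≈ 43.4 °C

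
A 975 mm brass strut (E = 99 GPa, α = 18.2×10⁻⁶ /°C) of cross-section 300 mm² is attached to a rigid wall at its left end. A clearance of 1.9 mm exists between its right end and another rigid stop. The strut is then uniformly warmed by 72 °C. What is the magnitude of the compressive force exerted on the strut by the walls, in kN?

P ≈ 0 kN

Free thermal elongation = αΔT L = 18.2×10⁻⁶ × 72 × 975 = 1.278 mm.
Since δ_free = 1.28 mm is less than the 1.9 mm gap, the strut never touches the wall. No axial force develops.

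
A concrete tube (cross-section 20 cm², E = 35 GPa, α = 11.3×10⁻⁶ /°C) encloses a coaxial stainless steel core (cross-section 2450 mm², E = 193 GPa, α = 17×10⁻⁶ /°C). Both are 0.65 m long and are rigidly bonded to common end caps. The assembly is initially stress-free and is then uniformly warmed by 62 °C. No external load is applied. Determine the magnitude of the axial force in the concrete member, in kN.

The stainless steel has the larger α, so on heating it would change length more than the concrete if both were free. The rigid plates force a common final length, so the stainless steel is put into compression and the concrete into tension, with equal and opposite forces P (no external load).
Compatibility of the two members (thermal + elastic change equal): (α₁ − α₂)ΔT = P·[1/(A₁E₁) + 1/(A₂E₂)].
|α₁ − α₂|·ΔT = 5.7×10⁻⁶ × 62 = 0.0003534.
1/(A₁E₁) + 1/(A₂E₂) = 1/(2000×35×10³) + 1/(2450×193×10³) = 1.64×10⁻⁸ N⁻¹.
P = 0.0003534 / 1.64×10⁻⁸ = 21550 N = 21.55 kN.

P ≈ 21.5 kN (tensile in the concrete)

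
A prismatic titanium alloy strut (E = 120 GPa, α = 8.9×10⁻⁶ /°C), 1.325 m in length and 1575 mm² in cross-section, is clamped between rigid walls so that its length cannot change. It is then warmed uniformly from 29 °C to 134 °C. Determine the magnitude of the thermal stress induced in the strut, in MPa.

σ ≈ 112 MPa (compressive)

With length fixed, the mechanical strain must cancel the thermal strain αΔT = 8.9×10⁻⁶ × 105 = 934.5×10⁻⁶.
The stress required to suppress this strain is σ = Eε = 120×10³ × 934.5×10⁻⁶ = 112.1 MPa, compressive since the strut is trying to expand.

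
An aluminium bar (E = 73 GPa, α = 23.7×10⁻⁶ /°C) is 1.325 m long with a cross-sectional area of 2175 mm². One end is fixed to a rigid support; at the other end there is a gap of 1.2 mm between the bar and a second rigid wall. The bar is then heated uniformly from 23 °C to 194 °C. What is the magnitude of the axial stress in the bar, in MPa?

σ ≈ 230 MPa (compressive)

If the wall were absent the bar would grow by αΔT L = 23.7×10⁻⁶ × 171 × 1325 = 5.37 mm.
This exceeds the 1.2 mm gap, so the wall pushes back. The portion of expansion that must be recovered elastically is δ_free − gap = 5.37 − 1.2 = 4.17 mm.
So σ = E(δ_free − g)/L = 73×10³ × 4.17/1325 = 229.7 MPa.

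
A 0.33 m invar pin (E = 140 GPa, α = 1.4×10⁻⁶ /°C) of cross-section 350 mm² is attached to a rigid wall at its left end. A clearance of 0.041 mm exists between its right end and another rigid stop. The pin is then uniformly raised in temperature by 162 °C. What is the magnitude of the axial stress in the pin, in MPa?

σ ≈ 14.4 MPa (compressive)

Free thermal elongation = αΔT L = 1.4×10⁻⁶ × 162 × 330 = 0.07484 mm.
The gap closes (δ_free > 0.041 mm) and the wall then resists a further 0.07484 − 0.041 = 0.03384 mm of expansion.
So σ = E(δ_free − g)/L = 140×10³ × 0.03384/330 = 14.36 MPa.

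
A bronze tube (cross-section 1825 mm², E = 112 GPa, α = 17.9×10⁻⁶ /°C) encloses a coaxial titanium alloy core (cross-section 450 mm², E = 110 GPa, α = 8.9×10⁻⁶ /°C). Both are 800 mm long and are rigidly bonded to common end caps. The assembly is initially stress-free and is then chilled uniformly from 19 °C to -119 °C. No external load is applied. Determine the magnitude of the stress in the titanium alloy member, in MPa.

Both members must finish at the same length. With the larger α, the bronze tends to over-contract; the plates restrain it, putting the bronze in tension and the titanium alloy in compression. With no external load the two internal forces are equal and opposite, magnitude P.
Compatibility of the two members (thermal + elastic change equal): (α₁ − α₂)ΔT = P·[1/(A₁E₁) + 1/(A₂E₂)].
|α₁ − α₂|·ΔT = 9×10⁻⁶ × 138 = 0.001242.
1/(A₁E₁) + 1/(A₂E₂) = 1/(1825×112×10³) + 1/(450×110×10³) = 2.509×10⁻⁸ N⁻¹.
So P = 0.001242 / 2.509×10⁻⁸ = 49.49 kN.
σ_{titanium alloy} = P/A₂ = 49490/450 = 110 MPa, compressive.

σ ≈ 110 MPa (compressive)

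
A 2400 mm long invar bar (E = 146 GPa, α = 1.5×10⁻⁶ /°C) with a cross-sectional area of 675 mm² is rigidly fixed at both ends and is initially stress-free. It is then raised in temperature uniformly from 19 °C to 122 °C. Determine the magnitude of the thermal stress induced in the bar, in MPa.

σ ≈ 22.6 MPa (compressive)

The supports are rigid, so the total axial strain is zero. The restrained thermal strain is ε = αΔT = 1.5×10⁻⁶ × 103 = 154.5×10⁻⁶.
Hence σ = E·αΔT = 146×10³ × 154.5×10⁻⁶ = 22.56 MPa, compressive.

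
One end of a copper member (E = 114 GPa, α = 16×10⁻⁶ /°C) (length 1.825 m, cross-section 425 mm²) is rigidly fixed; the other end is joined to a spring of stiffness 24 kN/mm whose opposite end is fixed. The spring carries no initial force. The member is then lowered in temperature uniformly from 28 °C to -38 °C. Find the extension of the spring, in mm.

δ ≈ 1.01 mm

Free thermal contraction: δ_free = αΔT L = 16×10⁻⁶ × 66 × 1825 = 1.927 mm.
With a force P in the spring, the elastic change of the member is PL/(AE) and that of the spring is P/k; compatibility requires their sum to equal δ_free.
So P = δ_free / [L/(AE) + 1/k] = 1.927 / [ 1825/(425×114×10³) + 1/(24×10³) ].
P = 1.927 / 7.933×10⁻⁵ = 24290 N.
Spring extension = P/k = 24290/(24×10³) = 1.012 mm.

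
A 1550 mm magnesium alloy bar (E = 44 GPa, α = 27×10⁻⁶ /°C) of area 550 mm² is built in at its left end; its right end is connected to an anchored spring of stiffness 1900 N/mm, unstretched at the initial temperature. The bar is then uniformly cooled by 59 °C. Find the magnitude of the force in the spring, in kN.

P ≈ 4.18 kN

If the spring were absent the bar would shorten by αΔT L = 27×10⁻⁶ × 59 × 1550 = 2.469 mm.
Let P be the tensile force in the spring. The bar extends elastically by PL/(AE) and the spring stretches by P/k; together these equal δ_free.
P [ L/(AE) + 1/k ] = δ_free → P [ 1550/(550×44×10³) + 1/(1900) ] = 2.469.
P = 2.469 / 0.0005904 = 4182 N.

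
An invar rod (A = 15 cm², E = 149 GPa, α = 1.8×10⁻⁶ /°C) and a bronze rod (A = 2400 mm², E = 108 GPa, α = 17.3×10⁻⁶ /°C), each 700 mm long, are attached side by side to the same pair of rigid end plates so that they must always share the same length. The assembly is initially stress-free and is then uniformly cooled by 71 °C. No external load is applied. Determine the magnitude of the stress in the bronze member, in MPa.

Equilibrium of a rigid end plate with no external load gives equal and opposite internal forces ±P in the two members. Since α_{bronze} > α_{invar}, cooling drives the bronze into tension and the invar into compression.
Setting the final lengths equal and cancelling L: (α₁ − α₂)ΔT = P/(A₁E₁) + P/(A₂E₂).
|α₁ − α₂|·ΔT = 15.5×10⁻⁶ × 71 = 0.001101.
1/(A₁E₁) + 1/(A₂E₂) = 1/(1500×149×10³) + 1/(2400×108×10³) = 8.332×10⁻⁹ N⁻¹.
P = 0.001101 / 8.332×10⁻⁹ = 132100 N = 132.1 kN.
σ_{bronze} = P/A₂ = 132100/2400 = 55.03 MPa, tensile.

σ ≈ 55 MPa (tensile)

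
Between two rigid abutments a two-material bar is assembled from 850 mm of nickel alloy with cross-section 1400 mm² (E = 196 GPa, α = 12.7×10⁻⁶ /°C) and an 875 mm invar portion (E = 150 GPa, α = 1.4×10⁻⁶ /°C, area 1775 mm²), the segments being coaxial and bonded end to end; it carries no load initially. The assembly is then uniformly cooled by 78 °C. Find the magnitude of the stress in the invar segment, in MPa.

With the walls removed the bar would change length by δ_free = Σ αᵢΔT Lᵢ = 12.7×10⁻⁶×78×850 + 1.4×10⁻⁶×78×875 = 0.9376 mm.
Since the ends are fixed, an axial force P builds up, equal in every segment, with P · Σ Lᵢ/(AᵢEᵢ) = δ_free.
The series flexibility is Σ Lᵢ/(AᵢEᵢ) = 850/(1400×196×10³) + 875/(1775×150×10³) = 6.384×10⁻⁶ mm/N.
Hence P = δ_free / Σ(L/AE) = 0.9376/6.384×10⁻⁶ = 146.9 kN (tensile).
σ_{invar} = P / A = 146900 / 1775 = 82.74 MPa.

σ ≈ 82.7 MPa (tensile)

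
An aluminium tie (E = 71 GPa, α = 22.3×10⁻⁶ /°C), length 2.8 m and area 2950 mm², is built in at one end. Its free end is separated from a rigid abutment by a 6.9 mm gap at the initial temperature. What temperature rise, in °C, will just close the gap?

The gap closes when αΔT L = 6.9 mm, since the tie is still unstressed at that instant.
So ΔT = g/(αL) = 6.9/(22.3×10⁻⁶ × 2800) = 110.5 °C.

ΔT ≈ 111 °C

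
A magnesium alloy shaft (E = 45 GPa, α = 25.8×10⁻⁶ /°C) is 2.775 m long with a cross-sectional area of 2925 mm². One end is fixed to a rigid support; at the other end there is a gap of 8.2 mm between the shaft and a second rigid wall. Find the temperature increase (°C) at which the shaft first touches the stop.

ΔT ≈ 115 °C

The gap closes when αΔT L = 8.2 mm, since the shaft is still unstressed at that instant.
So ΔT = g/(αL) = 8.2/(25.8×10⁻⁶ × 2775) = 114.5 °C.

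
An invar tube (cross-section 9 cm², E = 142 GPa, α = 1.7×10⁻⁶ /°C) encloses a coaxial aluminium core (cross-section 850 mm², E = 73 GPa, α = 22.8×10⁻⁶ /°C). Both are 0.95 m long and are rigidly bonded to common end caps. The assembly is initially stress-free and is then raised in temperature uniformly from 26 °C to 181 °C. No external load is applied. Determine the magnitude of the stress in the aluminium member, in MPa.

σ ≈ 161 MPa (compressive)

Both members must finish at the same length. With the larger α, the aluminium tends to over-expand; the plates restrain it, putting the aluminium in compression and the invar in tension. With no external load the two internal forces are equal and opposite, magnitude P.
Compatibility of the two members (thermal + elastic change equal): (α₁ − α₂)ΔT = P·[1/(A₁E₁) + 1/(A₂E₂)].
|α₁ − α₂|·ΔT = 21.1×10⁻⁶ × 155 = 0.003271.
1/(A₁E₁) + 1/(A₂E₂) = 1/(900×142×10³) + 1/(850×73×10³) = 2.394×10⁻⁸ N⁻¹.
P = 0.003271 / 2.394×10⁻⁸ = 136600 N = 136.6 kN.
σ_{aluminium} = P/A₂ = 136600/850 = 160.7 MPa, compressive.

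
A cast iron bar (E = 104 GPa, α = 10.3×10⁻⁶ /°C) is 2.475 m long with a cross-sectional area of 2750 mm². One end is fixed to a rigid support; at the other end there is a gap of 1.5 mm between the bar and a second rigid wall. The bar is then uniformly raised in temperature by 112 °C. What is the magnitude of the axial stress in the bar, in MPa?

σ ≈ 56.9 MPa (compressive)

Unrestrained expansion: δ_free = αΔT L = 10.3×10⁻⁶ × 112 × 2475 = 2.855 mm.
After closing the 1.5 mm clearance, 2.855 − 1.5 = 1.355 mm of expansion remains to be suppressed by the wall.
Compatibility: PL/(AE) = 1.355 mm, so σ = P/A = E × (1.355/2475) = 56.94 MPa.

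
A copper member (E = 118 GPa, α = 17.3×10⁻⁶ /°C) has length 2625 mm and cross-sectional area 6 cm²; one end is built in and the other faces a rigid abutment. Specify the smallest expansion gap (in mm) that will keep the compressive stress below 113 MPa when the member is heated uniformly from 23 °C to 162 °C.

g ≈ 3.8 mm

With no wall the member would lengthen by αΔT L = 17.3×10⁻⁶ × 139 × 2625 = 6.312 mm.
A stress of 113 MPa corresponds to the wall pushing the member back by σL/E = 113×2625/(118×10³) = 2.514 mm.
The gap must absorb the remainder: g_min = 6.312 − 2.514 = 3.799 mm.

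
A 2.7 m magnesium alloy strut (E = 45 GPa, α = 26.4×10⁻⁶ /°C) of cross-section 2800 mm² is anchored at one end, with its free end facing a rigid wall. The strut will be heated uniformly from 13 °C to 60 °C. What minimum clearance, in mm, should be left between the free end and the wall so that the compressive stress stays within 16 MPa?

g ≈ 2.39 mm

With no wall the strut would lengthen by αΔT L = 26.4×10⁻⁶ × 47 × 2700 = 3.35 mm.
A stress of 16 MPa corresponds to the wall pushing the strut back by σL/E = 16×2700/(45×10³) = 0.96 mm.
So the gap has to take up the difference, g_min = δ_free − σL/E = 3.35 − 0.96 = 2.39 mm.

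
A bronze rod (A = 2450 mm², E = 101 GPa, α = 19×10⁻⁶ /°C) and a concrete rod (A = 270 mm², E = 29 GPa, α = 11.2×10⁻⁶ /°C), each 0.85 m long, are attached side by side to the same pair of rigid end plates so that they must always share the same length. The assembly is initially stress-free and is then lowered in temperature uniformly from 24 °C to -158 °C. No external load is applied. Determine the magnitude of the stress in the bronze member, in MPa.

σ ≈ 4.4 MPa (tensile)

The bronze has the larger α, so on cooling it would change length more than the concrete if both were free. The rigid plates force a common final length, so the bronze is put into tension and the concrete into compression, with equal and opposite forces P (no external load).
Setting the final lengths equal and cancelling L: (α₁ − α₂)ΔT = P/(A₁E₁) + P/(A₂E₂).
|α₁ − α₂|·ΔT = 7.8×10⁻⁶ × 182 = 0.00142.
1/(A₁E₁) + 1/(A₂E₂) = 1/(2450×101×10³) + 1/(270×29×10³) = 1.318×10⁻⁷ N⁻¹.
P = 0.00142 / 1.318×10⁻⁷ = 10770 N = 10.77 kN.
σ_{bronze} = P/A₁ = 10770/2450 = 4.398 MPa, tensile.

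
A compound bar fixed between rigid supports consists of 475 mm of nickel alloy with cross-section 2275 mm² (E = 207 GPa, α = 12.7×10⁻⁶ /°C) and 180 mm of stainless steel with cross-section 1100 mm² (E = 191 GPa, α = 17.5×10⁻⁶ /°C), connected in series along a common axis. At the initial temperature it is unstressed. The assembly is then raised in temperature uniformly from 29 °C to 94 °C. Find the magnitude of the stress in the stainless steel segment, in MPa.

σ ≈ 291 MPa (compressive)

If the supports were absent, the total length change would be Σ αᵢΔT Lᵢ = 12.7×10⁻⁶×65×475 + 17.5×10⁻⁶×65×180 = 0.5969 mm.
The walls prevent any net length change, so an axial force P (same in every segment) develops. Compatibility: P · Σ Lᵢ/(AᵢEᵢ) = δ_free.
Σ Lᵢ/(AᵢEᵢ) = 475/(2275×207×10³) + 180/(1100×191×10³) = 1.865×10⁻⁶ mm/N.
P = 0.5969 / 1.865×10⁻⁶ = 320000 N = 320 kN, compressive.
σ_{stainless steel} = P / A = 320000 / 1100 = 290.9 MPa.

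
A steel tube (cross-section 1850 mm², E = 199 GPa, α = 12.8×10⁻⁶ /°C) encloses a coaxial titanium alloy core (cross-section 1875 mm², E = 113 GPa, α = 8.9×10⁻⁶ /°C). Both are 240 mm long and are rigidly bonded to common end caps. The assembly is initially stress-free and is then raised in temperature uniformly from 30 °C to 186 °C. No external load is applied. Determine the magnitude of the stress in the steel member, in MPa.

The steel has the larger α, so on heating it would change length more than the titanium alloy if both were free. The rigid plates force a common final length, so the steel is put into compression and the titanium alloy into tension, with equal and opposite forces P (no external load).
Setting the final lengths equal and cancelling L: (α₁ − α₂)ΔT = P/(A₁E₁) + P/(A₂E₂).
|α₁ − α₂|·ΔT = 3.9×10⁻⁶ × 156 = 0.0006084.
1/(A₁E₁) + 1/(A₂E₂) = 1/(1850×199×10³) + 1/(1875×113×10³) = 7.436×10⁻⁹ N⁻¹.
P = 0.0006084 / 7.436×10⁻⁹ = 81820 N = 81.82 kN.
σ_{steel} = P/A₁ = 81820/1850 = 44.23 MPa, compressive.

σ ≈ 44.2 MPa (compressive)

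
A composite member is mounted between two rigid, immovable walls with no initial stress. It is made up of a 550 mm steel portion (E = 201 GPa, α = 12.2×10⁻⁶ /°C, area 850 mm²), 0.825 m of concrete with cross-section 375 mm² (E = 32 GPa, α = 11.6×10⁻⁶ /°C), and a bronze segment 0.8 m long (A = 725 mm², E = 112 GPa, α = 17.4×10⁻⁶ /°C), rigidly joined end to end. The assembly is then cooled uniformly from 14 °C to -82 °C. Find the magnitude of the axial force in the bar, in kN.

If the supports were absent, the total length change would be Σ αᵢΔT Lᵢ = 12.2×10⁻⁶×96×550 + 11.6×10⁻⁶×96×825 + 17.4×10⁻⁶×96×800 = 2.899 mm.
The rigid supports impose zero overall length change; the single axial force P common to all segments must satisfy P Σ Lᵢ/(AᵢEᵢ) = δ_free.
Σ Lᵢ/(AᵢEᵢ) = 550/(850×201×10³) + 825/(375×32×10³) + 800/(725×112×10³) = 8.182×10⁻⁵ mm/N.
P = 2.899 / 8.182×10⁻⁵ = 35430 N = 35.43 kN, tensile.

P ≈ 35.4 kN (tensile)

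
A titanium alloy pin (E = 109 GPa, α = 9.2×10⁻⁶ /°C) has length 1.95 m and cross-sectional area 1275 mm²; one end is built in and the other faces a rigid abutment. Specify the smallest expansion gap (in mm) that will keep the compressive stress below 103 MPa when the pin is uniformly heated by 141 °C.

Free expansion if unrestrained: δ_free = αΔT L = 9.2×10⁻⁶ × 141 × 1950 = 2.53 mm.
A stress of 103 MPa corresponds to the wall pushing the pin back by σL/E = 103×1950/(109×10³) = 1.843 mm.
The gap must absorb the remainder: g_min = 2.53 − 1.843 = 0.6869 mm.

g ≈ 0.687 mm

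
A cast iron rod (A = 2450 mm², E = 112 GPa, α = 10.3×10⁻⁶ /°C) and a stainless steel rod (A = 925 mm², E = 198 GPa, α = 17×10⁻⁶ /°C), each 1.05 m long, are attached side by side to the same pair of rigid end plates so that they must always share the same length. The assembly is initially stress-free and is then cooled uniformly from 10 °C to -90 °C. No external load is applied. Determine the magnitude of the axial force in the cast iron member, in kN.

P ≈ 73.6 kN (compressive in the cast iron)

The stainless steel has the larger α, so on cooling it would change length more than the cast iron if both were free. The rigid plates force a common final length, so the stainless steel is put into tension and the cast iron into compression, with equal and opposite forces P (no external load).
Equating the net (thermal + elastic) strains gives |α₁ − α₂|·ΔT = P·[1/(A₁E₁) + 1/(A₂E₂)].
|α₁ − α₂|·ΔT = 6.7×10⁻⁶ × 100 = 0.00067.
1/(A₁E₁) + 1/(A₂E₂) = 1/(2450×112×10³) + 1/(925×198×10³) = 9.104×10⁻⁹ N⁻¹.
So P = 0.00067 / 9.104×10⁻⁹ = 73.59 kN.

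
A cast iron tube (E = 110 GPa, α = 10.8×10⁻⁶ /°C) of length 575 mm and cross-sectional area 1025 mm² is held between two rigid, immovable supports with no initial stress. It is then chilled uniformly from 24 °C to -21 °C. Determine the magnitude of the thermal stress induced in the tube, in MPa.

σ ≈ 53.5 MPa (tensile)

The supports are rigid, so the total axial strain is zero. The restrained thermal strain is ε = αΔT = 10.8×10⁻⁶ × 45 = 486×10⁻⁶.
The stress required to suppress this strain is σ = Eε = 110×10³ × 486×10⁻⁶ = 53.46 MPa, tensile since the tube is trying to contract.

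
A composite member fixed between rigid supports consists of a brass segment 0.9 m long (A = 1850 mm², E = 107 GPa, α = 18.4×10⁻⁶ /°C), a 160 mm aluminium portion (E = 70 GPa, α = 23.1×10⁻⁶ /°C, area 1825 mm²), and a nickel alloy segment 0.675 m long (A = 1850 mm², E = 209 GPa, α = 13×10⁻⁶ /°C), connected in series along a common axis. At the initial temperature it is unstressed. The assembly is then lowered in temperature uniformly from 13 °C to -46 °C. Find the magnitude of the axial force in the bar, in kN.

With the walls removed the bar would change length by δ_free = Σ αᵢΔT Lᵢ = 18.4×10⁻⁶×59×900 + 23.1×10⁻⁶×59×160 + 13×10⁻⁶×59×675 = 1.713 mm.
Since the ends are fixed, an axial force P builds up, equal in every segment, with P · Σ Lᵢ/(AᵢEᵢ) = δ_free.
The series flexibility is Σ Lᵢ/(AᵢEᵢ) = 900/(1850×107×10³) + 160/(1825×70×10³) + 675/(1850×209×10³) = 7.545×10⁻⁶ mm/N.
So P = 1.713 / 7.545×10⁻⁶ = 227 kN, tensile.

P ≈ 227 kN (tensile)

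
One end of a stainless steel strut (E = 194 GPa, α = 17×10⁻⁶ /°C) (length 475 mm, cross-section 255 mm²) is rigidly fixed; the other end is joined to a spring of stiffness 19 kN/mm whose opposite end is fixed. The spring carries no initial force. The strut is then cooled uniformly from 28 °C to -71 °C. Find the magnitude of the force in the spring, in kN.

Free thermal contraction: δ_free = αΔT L = 17×10⁻⁶ × 99 × 475 = 0.7994 mm.
With a force P in the spring, the elastic change of the strut is PL/(AE) and that of the spring is P/k; compatibility requires their sum to equal δ_free.
P [ L/(AE) + 1/k ] = δ_free → P [ 475/(255×194×10³) + 1/(19×10³) ] = 0.7994.
P = 0.7994 / 6.223×10⁻⁵ = 12850 N.

P ≈ 12.8 kN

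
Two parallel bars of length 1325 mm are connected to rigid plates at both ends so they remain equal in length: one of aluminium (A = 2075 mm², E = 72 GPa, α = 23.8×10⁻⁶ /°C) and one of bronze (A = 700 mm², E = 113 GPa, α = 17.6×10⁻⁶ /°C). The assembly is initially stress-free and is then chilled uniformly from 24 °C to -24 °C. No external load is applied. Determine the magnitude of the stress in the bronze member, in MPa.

σ ≈ 22 MPa (compressive)

Equilibrium of a rigid end plate with no external load gives equal and opposite internal forces ±P in the two members. Since α_{aluminium} > α_{bronze}, cooling drives the aluminium into tension and the bronze into compression.
Setting the final lengths equal and cancelling L: (α₁ − α₂)ΔT = P/(A₁E₁) + P/(A₂E₂).
|α₁ − α₂|·ΔT = 6.2×10⁻⁶ × 48 = 0.0002976.
1/(A₁E₁) + 1/(A₂E₂) = 1/(2075×72×10³) + 1/(700×113×10³) = 1.934×10⁻⁸ N⁻¹.
So P = 0.0002976 / 1.934×10⁻⁸ = 15.39 kN.
σ_{bronze} = P/A₂ = 15390/700 = 21.99 MPa, compressive.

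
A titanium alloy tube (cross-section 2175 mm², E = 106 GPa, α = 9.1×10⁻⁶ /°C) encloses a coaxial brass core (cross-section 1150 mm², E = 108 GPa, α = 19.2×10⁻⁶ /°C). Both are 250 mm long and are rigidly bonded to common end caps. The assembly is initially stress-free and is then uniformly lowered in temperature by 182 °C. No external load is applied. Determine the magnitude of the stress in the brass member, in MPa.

Equilibrium of a rigid end plate with no external load gives equal and opposite internal forces ±P in the two members. Since α_{brass} > α_{titanium alloy}, cooling drives the brass into tension and the titanium alloy into compression.
Setting the final lengths equal and cancelling L: (α₁ − α₂)ΔT = P/(A₁E₁) + P/(A₂E₂).
|α₁ − α₂|·ΔT = 10.1×10⁻⁶ × 182 = 0.001838.
1/(A₁E₁) + 1/(A₂E₂) = 1/(2175×106×10³) + 1/(1150×108×10³) = 1.239×10⁻⁸ N⁻¹.
So P = 0.001838 / 1.239×10⁻⁸ = 148.4 kN.
σ_{brass} = P/A₂ = 148400/1150 = 129 MPa, tensile.

σ ≈ 129 MPa (tensile)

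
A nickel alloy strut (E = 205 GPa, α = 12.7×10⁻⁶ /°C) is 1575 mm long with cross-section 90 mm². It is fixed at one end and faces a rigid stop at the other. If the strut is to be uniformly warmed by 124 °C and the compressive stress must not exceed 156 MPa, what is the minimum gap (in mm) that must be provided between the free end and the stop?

With no wall the strut would lengthen by αΔT L = 12.7×10⁻⁶ × 124 × 1575 = 2.48 mm.
A stress of 156 MPa corresponds to the wall pushing the strut back by σL/E = 156×1575/(205×10³) = 1.199 mm.
The gap must absorb the remainder: g_min = 2.48 − 1.199 = 1.282 mm.

g ≈ 1.28 mm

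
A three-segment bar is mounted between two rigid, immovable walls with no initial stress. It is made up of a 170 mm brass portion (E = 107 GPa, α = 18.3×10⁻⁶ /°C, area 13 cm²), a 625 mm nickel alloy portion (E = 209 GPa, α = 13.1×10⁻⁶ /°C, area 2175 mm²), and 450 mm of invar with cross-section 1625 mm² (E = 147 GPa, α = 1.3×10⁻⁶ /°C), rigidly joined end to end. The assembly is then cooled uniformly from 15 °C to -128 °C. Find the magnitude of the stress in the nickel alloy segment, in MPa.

With the walls removed the bar would change length by δ_free = Σ αᵢΔT Lᵢ = 18.3×10⁻⁶×143×170 + 13.1×10⁻⁶×143×625 + 1.3×10⁻⁶×143×450 = 1.699 mm.
The rigid supports impose zero overall length change; the single axial force P common to all segments must satisfy P Σ Lᵢ/(AᵢEᵢ) = δ_free.
The series flexibility is Σ Lᵢ/(AᵢEᵢ) = 170/(1300×107×10³) + 625/(2175×209×10³) + 450/(1625×147×10³) = 4.481×10⁻⁶ mm/N.
So P = 1.699 / 4.481×10⁻⁶ = 379.2 kN, tensile.
σ_{nickel alloy} = P / A = 379200 / 2175 = 174.4 MPa.

σ ≈ 174 MPa (tensile)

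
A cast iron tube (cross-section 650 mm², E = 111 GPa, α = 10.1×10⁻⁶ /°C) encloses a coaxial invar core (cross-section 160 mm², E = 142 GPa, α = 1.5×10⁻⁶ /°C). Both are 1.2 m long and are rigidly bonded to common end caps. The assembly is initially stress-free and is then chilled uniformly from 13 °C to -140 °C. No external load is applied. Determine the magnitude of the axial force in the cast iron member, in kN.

P ≈ 22.7 kN (tensile in the cast iron)

Both members must finish at the same length. With the larger α, the cast iron tends to over-contract; the plates restrain it, putting the cast iron in tension and the invar in compression. With no external load the two internal forces are equal and opposite, magnitude P.
Equating the net (thermal + elastic) strains gives |α₁ − α₂|·ΔT = P·[1/(A₁E₁) + 1/(A₂E₂)].
|α₁ − α₂|·ΔT = 8.6×10⁻⁶ × 153 = 0.001316.
1/(A₁E₁) + 1/(A₂E₂) = 1/(650×111×10³) + 1/(160×142×10³) = 5.787×10⁻⁸ N⁻¹.
P = 0.001316 / 5.787×10⁻⁸ = 22740 N = 22.74 kN.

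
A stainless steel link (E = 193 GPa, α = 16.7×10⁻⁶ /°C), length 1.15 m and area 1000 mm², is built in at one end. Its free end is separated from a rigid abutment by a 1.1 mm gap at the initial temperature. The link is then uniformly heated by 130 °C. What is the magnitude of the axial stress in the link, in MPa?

Unrestrained expansion: δ_free = αΔT L = 16.7×10⁻⁶ × 130 × 1150 = 2.497 mm.
After closing the 1.1 mm clearance, 2.497 − 1.1 = 1.397 mm of expansion remains to be suppressed by the wall.
That suppressed elongation corresponds to σ = E·Δ/L = 193×10³ × 1.397/1150 = 234.4 MPa.

σ ≈ 234 MPa (compressive)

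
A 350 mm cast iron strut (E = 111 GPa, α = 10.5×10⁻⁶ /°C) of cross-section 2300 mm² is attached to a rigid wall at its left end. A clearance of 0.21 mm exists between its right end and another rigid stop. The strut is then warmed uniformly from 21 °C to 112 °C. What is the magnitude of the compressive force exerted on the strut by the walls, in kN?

P ≈ 90.8 kN

Free thermal elongation = αΔT L = 10.5×10⁻⁶ × 91 × 350 = 0.3344 mm.
After closing the 0.21 mm clearance, 0.3344 − 0.21 = 0.1244 mm of expansion remains to be suppressed by the wall.
Compatibility: PL/(AE) = 0.1244 mm, so σ = P/A = E × (0.1244/350) = 39.46 MPa.
Force on the wall = σA = 39.46 × 2300 mm² = 90.76 kN.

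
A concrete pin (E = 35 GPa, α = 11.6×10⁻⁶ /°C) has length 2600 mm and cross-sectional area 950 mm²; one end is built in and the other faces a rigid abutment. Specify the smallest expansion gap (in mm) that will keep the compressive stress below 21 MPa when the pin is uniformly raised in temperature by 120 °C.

g ≈ 2.06 mm

Free expansion if unrestrained: δ_free = αΔT L = 11.6×10⁻⁶ × 120 × 2600 = 3.619 mm.
A stress of 21 MPa corresponds to the wall pushing the pin back by σL/E = 21×2600/(35×10³) = 1.56 mm.
The gap must absorb the remainder: g_min = 3.619 − 1.56 = 2.059 mm.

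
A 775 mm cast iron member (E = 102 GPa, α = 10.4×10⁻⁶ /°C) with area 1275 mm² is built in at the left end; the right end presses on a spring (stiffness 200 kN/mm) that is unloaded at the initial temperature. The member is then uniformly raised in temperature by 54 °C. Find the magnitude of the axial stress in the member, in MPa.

The unrestrained thermal change is αΔT L = 10.4×10⁻⁶ × 54 × 775 = 0.4352 mm.
With a force P in the spring, the elastic change of the member is PL/(AE) and that of the spring is P/k; compatibility requires their sum to equal δ_free.
So P = δ_free / [L/(AE) + 1/k] = 0.4352 / [ 775/(1275×102×10³) + 1/(200×10³) ].
P = 0.4352 / 1.096×10⁻⁵ = 39710 N.
σ = P/A = 39710/1275 = 31.15 MPa.

σ ≈ 31.1 MPa (compressive)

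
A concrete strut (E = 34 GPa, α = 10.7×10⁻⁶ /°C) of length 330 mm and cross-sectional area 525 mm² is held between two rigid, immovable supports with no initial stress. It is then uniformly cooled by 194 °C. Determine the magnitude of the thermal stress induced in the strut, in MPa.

With length fixed, the mechanical strain must cancel the thermal strain αΔT = 10.7×10⁻⁶ × 194 = 2075.8×10⁻⁶.
The stress required to suppress this strain is σ = Eε = 34×10³ × 2075.8×10⁻⁶ = 70.58 MPa, tensile since the strut is trying to contract.

σ ≈ 70.6 MPa (tensile)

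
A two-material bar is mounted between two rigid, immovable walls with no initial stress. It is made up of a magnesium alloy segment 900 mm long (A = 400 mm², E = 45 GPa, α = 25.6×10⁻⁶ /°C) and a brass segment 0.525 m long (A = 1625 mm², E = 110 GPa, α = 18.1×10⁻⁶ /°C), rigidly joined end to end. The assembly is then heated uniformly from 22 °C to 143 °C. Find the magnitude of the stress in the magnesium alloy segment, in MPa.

If the supports were absent, the total length change would be Σ αᵢΔT Lᵢ = 25.6×10⁻⁶×121×900 + 18.1×10⁻⁶×121×525 = 3.938 mm.
Since the ends are fixed, an axial force P builds up, equal in every segment, with P · Σ Lᵢ/(AᵢEᵢ) = δ_free.
Σ Lᵢ/(AᵢEᵢ) = 900/(400×45×10³) + 525/(1625×110×10³) = 5.294×10⁻⁵ mm/N.
So P = 3.938 / 5.294×10⁻⁵ = 74.38 kN, compressive.
σ_{magnesium alloy} = P / A = 74380 / 400 = 186 MPa.

σ ≈ 186 MPa (compressive)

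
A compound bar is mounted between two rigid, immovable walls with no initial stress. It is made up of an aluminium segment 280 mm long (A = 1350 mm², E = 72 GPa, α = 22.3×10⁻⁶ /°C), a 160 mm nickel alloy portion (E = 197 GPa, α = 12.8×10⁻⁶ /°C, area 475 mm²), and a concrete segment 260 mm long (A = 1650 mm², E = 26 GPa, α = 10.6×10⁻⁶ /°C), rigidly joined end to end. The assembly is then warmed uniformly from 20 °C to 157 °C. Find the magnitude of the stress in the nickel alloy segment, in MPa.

σ ≈ 299 MPa (compressive)

With the walls removed the bar would change length by δ_free = Σ αᵢΔT Lᵢ = 22.3×10⁻⁶×137×280 + 12.8×10⁻⁶×137×160 + 10.6×10⁻⁶×137×260 = 1.514 mm.
Since the ends are fixed, an axial force P builds up, equal in every segment, with P · Σ Lᵢ/(AᵢEᵢ) = δ_free.
Σ Lᵢ/(AᵢEᵢ) = 280/(1350×72×10³) + 160/(475×197×10³) + 260/(1650×26×10³) = 1.065×10⁻⁵ mm/N.
So P = 1.514 / 1.065×10⁻⁵ = 142.1 kN, compressive.
σ_{nickel alloy} = P / A = 142100 / 475 = 299.2 MPa.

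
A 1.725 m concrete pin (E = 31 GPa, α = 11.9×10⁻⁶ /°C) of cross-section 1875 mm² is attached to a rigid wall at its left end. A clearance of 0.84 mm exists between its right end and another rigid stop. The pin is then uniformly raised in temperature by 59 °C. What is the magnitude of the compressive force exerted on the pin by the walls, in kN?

Unrestrained expansion: δ_free = αΔT L = 11.9×10⁻⁶ × 59 × 1725 = 1.211 mm.
The gap closes (δ_free > 0.84 mm) and the wall then resists a further 1.211 − 0.84 = 0.3711 mm of expansion.
So σ = E(δ_free − g)/L = 31×10³ × 0.3711/1725 = 6.669 MPa.
P = σA = 6.669 × 1875 = 12.51 kN.

P ≈ 12.5 kN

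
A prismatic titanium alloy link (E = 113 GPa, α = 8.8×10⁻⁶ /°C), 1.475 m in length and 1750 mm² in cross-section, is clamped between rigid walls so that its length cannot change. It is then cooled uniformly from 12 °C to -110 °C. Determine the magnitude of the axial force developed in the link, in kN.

The ends cannot move, so σ = EαΔT = 113×10³ × 8.8×10⁻⁶ × 122 = 121.3 MPa.
Axial force P = σA = 121.3 × 1750 = 212300 N = 212.3 kN, tensile.

P ≈ 212 kN (tensile)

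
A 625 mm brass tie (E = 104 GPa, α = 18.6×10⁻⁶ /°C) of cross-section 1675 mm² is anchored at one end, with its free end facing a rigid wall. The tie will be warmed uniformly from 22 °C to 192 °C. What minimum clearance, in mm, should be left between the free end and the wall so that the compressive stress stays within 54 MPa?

g ≈ 1.65 mm

Free expansion if unrestrained: δ_free = αΔT L = 18.6×10⁻⁶ × 170 × 625 = 1.976 mm.
At the allowable stress the elastic shortening the wall may impose is σL/E = 54 × 625 / (104×10³) = 0.3245 mm.
The gap must absorb the remainder: g_min = 1.976 − 0.3245 = 1.652 mm.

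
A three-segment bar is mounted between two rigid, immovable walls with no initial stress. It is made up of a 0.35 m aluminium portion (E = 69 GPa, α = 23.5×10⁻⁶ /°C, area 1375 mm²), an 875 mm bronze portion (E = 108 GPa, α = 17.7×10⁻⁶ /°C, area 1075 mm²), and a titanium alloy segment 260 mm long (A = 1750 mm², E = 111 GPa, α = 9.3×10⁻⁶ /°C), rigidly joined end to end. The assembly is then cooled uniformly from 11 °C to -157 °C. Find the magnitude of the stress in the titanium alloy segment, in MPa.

Free thermal contraction of the whole bar: Σ αᵢΔT Lᵢ = 23.5×10⁻⁶×168×350 + 17.7×10⁻⁶×168×875 + 9.3×10⁻⁶×168×260 = 4.39 mm.
Since the ends are fixed, an axial force P builds up, equal in every segment, with P · Σ Lᵢ/(AᵢEᵢ) = δ_free.
Σ Lᵢ/(AᵢEᵢ) = 350/(1375×69×10³) + 875/(1075×108×10³) + 260/(1750×111×10³) = 1.256×10⁻⁵ mm/N.
Hence P = δ_free / Σ(L/AE) = 4.39/1.256×10⁻⁵ = 349.4 kN (tensile).
σ_{titanium alloy} = P / A = 349400 / 1750 = 199.7 MPa.

σ ≈ 200 MPa (tensile)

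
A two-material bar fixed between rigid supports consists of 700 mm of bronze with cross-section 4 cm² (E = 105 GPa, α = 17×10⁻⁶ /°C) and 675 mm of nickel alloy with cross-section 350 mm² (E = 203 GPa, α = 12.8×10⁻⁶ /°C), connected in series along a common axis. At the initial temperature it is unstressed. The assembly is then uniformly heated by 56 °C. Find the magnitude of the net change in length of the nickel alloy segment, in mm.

If the supports were absent, the total length change would be Σ αᵢΔT Lᵢ = 17×10⁻⁶×56×700 + 12.8×10⁻⁶×56×675 = 1.15 mm.
The walls prevent any net length change, so an axial force P (same in every segment) develops. Compatibility: P · Σ Lᵢ/(AᵢEᵢ) = δ_free.
Σ Lᵢ/(AᵢEᵢ) = 700/(400×105×10³) + 675/(350×203×10³) = 2.617×10⁻⁵ mm/N.
P = 1.15 / 2.617×10⁻⁵ = 43960 N = 43.96 kN, compressive.
For the nickel alloy segment, free thermal change = 12.8×10⁻⁶×56×675 = 0.4838 mm and elastic change from P = 43960×675/(350×203×10³) = 0.4176 mm; these oppose, so the net change is 0.0662 mm (segment lengthens).

|ΔL| ≈ 0.0662 mm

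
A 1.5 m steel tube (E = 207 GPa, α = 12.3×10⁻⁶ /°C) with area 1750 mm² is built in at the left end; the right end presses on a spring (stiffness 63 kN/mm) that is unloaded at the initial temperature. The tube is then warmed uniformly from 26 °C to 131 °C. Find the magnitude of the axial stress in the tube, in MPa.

The unrestrained thermal change is αΔT L = 12.3×10⁻⁶ × 105 × 1500 = 1.937 mm.
With a force P in the spring, the elastic change of the tube is PL/(AE) and that of the spring is P/k; compatibility requires their sum to equal δ_free.
So P = δ_free / [L/(AE) + 1/k] = 1.937 / [ 1500/(1750×207×10³) + 1/(63×10³) ].
P = 1.937 / 2.001×10⁻⁵ = 96800 N.
σ = P/A = 96800/1750 = 55.31 MPa.

σ ≈ 55.3 MPa (compressive)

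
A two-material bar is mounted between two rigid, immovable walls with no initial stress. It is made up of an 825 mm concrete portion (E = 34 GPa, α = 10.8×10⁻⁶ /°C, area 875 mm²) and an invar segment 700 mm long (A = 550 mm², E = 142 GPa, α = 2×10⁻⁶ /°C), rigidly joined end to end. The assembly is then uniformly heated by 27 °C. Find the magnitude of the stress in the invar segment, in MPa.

If the supports were absent, the total length change would be Σ αᵢΔT Lᵢ = 10.8×10⁻⁶×27×825 + 2×10⁻⁶×27×700 = 0.2784 mm.
The rigid supports impose zero overall length change; the single axial force P common to all segments must satisfy P Σ Lᵢ/(AᵢEᵢ) = δ_free.
Σ Lᵢ/(AᵢEᵢ) = 825/(875×34×10³) + 700/(550×142×10³) = 3.669×10⁻⁵ mm/N.
So P = 0.2784 / 3.669×10⁻⁵ = 7.586 kN, compressive.
σ_{invar} = P / A = 7586 / 550 = 13.79 MPa.

σ ≈ 13.8 MPa (compressive)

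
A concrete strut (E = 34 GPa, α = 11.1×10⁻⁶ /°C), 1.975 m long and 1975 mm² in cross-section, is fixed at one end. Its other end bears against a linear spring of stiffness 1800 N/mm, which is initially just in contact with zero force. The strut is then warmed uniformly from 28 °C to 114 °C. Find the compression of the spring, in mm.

δ ≈ 1.79 mm

If the spring were absent the strut would lengthen by αΔT L = 11.1×10⁻⁶ × 86 × 1975 = 1.885 mm.
Let P be the compressive force at the spring. The strut shortens elastically by PL/(AE) and the spring compresses by P/k; together these equal δ_free.
P [ L/(AE) + 1/k ] = δ_free → P [ 1975/(1975×34×10³) + 1/(1800) ] = 1.885.
P = 1.885 / 0.000585 = 3223 N.
Spring compression = P/k = 3223/(1800) = 1.791 mm.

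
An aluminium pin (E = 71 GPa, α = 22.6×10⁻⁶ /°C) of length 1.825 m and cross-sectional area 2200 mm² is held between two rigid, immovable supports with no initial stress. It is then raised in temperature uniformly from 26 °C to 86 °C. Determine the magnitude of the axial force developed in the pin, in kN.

P ≈ 212 kN (compressive)

The ends cannot move, so σ = EαΔT = 71×10³ × 22.6×10⁻⁶ × 60 = 96.28 MPa.
Then P = σA = 96.28 × 2200 mm² = 211.8 kN, compressive.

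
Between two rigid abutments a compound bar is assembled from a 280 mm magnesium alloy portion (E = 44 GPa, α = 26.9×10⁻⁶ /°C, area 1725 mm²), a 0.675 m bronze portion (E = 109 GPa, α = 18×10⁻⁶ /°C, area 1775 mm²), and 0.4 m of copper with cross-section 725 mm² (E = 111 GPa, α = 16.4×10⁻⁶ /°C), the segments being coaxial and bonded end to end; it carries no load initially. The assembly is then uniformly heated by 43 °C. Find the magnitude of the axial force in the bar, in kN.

P ≈ 92.9 kN (compressive)

If the supports were absent, the total length change would be Σ αᵢΔT Lᵢ = 26.9×10⁻⁶×43×280 + 18×10⁻⁶×43×675 + 16.4×10⁻⁶×43×400 = 1.128 mm.
Since the ends are fixed, an axial force P builds up, equal in every segment, with P · Σ Lᵢ/(AᵢEᵢ) = δ_free.
The series flexibility is Σ Lᵢ/(AᵢEᵢ) = 280/(1725×44×10³) + 675/(1775×109×10³) + 400/(725×111×10³) = 1.215×10⁻⁵ mm/N.
Hence P = δ_free / Σ(L/AE) = 1.128/1.215×10⁻⁵ = 92.89 kN (compressive).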